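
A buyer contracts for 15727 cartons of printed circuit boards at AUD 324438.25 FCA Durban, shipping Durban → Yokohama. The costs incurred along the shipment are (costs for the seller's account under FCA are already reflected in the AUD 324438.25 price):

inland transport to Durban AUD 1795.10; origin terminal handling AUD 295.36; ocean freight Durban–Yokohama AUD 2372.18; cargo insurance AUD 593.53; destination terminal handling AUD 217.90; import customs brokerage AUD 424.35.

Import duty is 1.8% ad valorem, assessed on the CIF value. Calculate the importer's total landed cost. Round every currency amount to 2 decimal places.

Total landed cost: AUD 334240.16

FCA: the seller delivers export-cleared goods to the carrier; the buyer bears costs from that point.
Already in the invoice (seller's account under FCA): inland to port — exclude.
CIF value = FCA price + origin terminal + freight + insurance = 324438.25 + 295.36 + 2372.18 + 593.53 = 327699.32
Import duty = 327699.32 × 1.8% = 5898.59
Buyer bears: origin terminal 295.36 + freight 2372.18 + insurance 593.53 + destination terminal 217.90 + brokerage 424.35 + duty 5898.59 = 9801.91
Landed cost = invoice 324438.25 + 9801.91 = 334240.16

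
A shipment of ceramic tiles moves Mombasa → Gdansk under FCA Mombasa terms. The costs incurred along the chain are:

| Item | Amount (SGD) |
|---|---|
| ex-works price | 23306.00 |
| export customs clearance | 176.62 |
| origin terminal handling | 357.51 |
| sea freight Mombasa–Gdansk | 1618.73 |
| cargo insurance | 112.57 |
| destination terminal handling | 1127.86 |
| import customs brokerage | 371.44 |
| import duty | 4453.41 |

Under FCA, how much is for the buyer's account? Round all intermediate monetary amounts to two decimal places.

Buyer's account: SGD 8041.52

FCA: the seller delivers export-cleared goods to the carrier; the buyer bears costs from that point.
Seller's account: goods 23306.00 + export clearance 176.62 = 23482.62
Buyer's account: origin terminal 357.51 + freight 1618.73 + insurance 112.57 + destination terminal 1127.86 + brokerage 371.44 + duty 4453.41 = 8041.52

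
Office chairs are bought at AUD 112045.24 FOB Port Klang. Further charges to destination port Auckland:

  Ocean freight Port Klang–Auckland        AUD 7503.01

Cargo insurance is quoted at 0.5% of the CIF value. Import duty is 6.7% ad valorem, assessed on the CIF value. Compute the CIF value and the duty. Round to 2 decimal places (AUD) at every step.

CIF value: AUD 120148.99; import duty: AUD 8049.98

Let C be the CIF value. C = FOB price + freight + 0.5% × C
C − 0.5% × C = 112045.24 + 7503.01
0.995 × C = 119548.25
C = 119548.25 / 0.995 = 120148.99
Insurance premium = 0.5% × 120148.99 = 600.74
Import duty = 120148.99 × 6.7% = 8049.98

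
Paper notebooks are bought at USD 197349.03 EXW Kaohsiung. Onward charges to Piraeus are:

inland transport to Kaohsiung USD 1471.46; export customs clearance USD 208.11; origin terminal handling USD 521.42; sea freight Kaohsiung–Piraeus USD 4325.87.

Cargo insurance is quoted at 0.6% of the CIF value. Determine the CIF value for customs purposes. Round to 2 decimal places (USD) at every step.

CIF value: USD 205106.53

Let C be the CIF value. C = EXW price + pre-shipment costs + freight + 0.6% × C
C − 0.6% × C = 197349.03 + 1471.46 + 208.11 + 521.42 + 4325.87
0.994 × C = 203875.89
C = 203875.89 / 0.994 = 205106.53
Insurance premium = 0.6% × 205106.53 = 1230.64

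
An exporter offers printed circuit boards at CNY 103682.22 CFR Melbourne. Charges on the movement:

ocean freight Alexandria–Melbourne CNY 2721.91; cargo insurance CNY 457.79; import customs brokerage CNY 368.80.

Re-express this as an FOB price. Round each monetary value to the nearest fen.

FOB price: CNY 100960.31

Not relevant to the conversion: insurance, brokerage — on the buyer under both terms; not part of either seller's price.
From CFR to FOB, the seller no longer bears: freight.
FOB price = 103682.22 − 2721.91 = 100960.31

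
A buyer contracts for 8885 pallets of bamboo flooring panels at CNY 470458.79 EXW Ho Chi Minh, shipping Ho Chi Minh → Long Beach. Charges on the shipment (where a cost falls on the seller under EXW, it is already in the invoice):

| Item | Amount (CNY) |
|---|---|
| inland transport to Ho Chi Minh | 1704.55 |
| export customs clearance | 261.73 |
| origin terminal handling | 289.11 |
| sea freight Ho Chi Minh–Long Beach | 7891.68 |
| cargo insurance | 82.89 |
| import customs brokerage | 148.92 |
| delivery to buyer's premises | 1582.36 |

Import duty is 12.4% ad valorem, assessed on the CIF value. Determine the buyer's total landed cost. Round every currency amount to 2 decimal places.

EXW: the seller makes goods available at their premises; the buyer bears all onward costs.
CIF value = EXW price + inland to port + export clearance + origin terminal + freight + insurance = 470458.79 + 1704.55 + 261.73 + 289.11 + 7891.68 + 82.89 = 480688.75
Import duty = 480688.75 × 12.4% = 59605.41
Buyer bears: inland to port 1704.55 + export clearance 261.73 + origin terminal 289.11 + freight 7891.68 + insurance 82.89 + brokerage 148.92 + delivery 1582.36 + duty 59605.41 = 71566.65
Landed cost = invoice 470458.79 + 71566.65 = 542025.44

Total landed cost: CNY 542025.44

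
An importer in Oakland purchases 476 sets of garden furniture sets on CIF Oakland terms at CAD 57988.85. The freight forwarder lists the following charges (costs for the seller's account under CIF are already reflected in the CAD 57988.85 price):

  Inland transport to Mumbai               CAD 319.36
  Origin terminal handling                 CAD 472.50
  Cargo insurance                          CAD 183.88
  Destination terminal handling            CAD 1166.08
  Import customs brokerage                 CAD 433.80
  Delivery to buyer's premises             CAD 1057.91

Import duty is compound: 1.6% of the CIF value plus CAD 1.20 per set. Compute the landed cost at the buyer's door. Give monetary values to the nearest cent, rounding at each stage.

CIF: the seller pays costs through ocean freight and marine insurance to the destination port.
Already in the invoice (seller's account under CIF): inland to port, origin terminal, insurance — exclude.
The CIF price already equals the CIF value: 57988.85
Ad valorem component: 57988.85 × 1.6% = 927.82
Specific component: 476 × 1.20 = 571.20
Import duty = 927.82 + 571.20 = 1499.02
Buyer bears: destination terminal 1166.08 + brokerage 433.80 + delivery 1057.91 + duty 1499.02 = 4156.81
Landed cost = invoice 57988.85 + 4156.81 = 62145.66

Total landed cost: CAD 62145.66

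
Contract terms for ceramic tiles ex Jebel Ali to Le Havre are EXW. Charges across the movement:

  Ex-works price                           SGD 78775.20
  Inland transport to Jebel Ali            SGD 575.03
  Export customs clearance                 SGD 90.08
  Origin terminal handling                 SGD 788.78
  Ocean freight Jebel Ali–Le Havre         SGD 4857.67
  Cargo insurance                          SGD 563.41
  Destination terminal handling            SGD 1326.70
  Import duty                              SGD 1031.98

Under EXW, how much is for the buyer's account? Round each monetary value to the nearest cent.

EXW: the seller makes goods available at their premises; the buyer bears all onward costs.
Seller's account: goods 78775.20 = 78775.20
Buyer's account: inland to port 575.03 + export clearance 90.08 + origin terminal 788.78 + freight 4857.67 + insurance 563.41 + destination terminal 1326.70 + duty 1031.98 = 9233.65

Buyer's account: SGD 9233.65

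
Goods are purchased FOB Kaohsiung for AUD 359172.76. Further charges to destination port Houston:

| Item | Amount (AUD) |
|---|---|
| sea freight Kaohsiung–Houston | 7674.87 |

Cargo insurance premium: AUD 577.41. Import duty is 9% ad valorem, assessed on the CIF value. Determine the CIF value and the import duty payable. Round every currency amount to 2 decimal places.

CIF value: AUD 367425.04; import duty: AUD 33068.25

CIF = FOB price + freight + insurance
CIF = 359172.76 + 7674.87 + 577.41 = 367425.04
Import duty = 367425.04 × 9% = 33068.25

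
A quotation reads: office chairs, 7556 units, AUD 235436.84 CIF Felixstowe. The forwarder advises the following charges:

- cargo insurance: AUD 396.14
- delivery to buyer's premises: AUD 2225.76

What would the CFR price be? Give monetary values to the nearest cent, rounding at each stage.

Not relevant to the conversion: delivery — on the buyer under both terms; not part of either seller's price.
From CIF to CFR, the seller no longer bears: insurance.
CFR price = 235436.84 − 396.14 = 235040.70

CFR price: AUD 235040.70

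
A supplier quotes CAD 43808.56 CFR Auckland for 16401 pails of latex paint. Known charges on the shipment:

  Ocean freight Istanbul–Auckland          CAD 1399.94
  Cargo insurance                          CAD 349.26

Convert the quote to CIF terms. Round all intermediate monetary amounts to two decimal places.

Not relevant to the conversion: freight — on the seller under both CFR and CIF; already in the CFR price and stays in the CIF price.
From CFR to CIF, the seller additionally bears: insurance.
CIF price = 43808.56 + 349.26 = 44157.82

CIF price: CAD 44157.82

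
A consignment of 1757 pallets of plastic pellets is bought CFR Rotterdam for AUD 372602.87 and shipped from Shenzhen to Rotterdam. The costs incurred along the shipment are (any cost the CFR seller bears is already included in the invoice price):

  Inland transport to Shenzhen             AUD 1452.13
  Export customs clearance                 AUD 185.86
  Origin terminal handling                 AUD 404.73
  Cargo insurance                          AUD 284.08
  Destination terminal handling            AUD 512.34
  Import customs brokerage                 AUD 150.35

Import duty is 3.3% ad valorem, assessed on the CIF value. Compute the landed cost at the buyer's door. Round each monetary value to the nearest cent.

CFR: the seller pays costs through ocean freight to the destination port, but not insurance.
Already in the invoice (seller's account under CFR): inland to port, export clearance, origin terminal — exclude.
CIF value = CFR price + insurance = 372602.87 + 284.08 = 372886.95
Import duty = 372886.95 × 3.3% = 12305.27
Buyer bears: insurance 284.08 + destination terminal 512.34 + brokerage 150.35 + duty 12305.27 = 13252.04
Landed cost = invoice 372602.87 + 13252.04 = 385854.91

Total landed cost: AUD 385854.91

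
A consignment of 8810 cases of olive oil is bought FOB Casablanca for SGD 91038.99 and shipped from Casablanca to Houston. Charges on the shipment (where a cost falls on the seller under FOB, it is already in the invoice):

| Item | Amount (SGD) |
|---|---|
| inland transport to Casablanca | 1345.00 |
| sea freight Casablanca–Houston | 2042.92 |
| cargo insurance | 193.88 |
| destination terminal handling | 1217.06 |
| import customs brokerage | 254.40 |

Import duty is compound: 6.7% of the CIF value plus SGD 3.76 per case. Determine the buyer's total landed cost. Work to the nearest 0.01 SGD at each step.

FOB: the seller bears costs until goods are on board at the origin port; the buyer bears freight, insurance and all costs thereafter.
Already in the invoice (seller's account under FOB): inland to port — exclude.
CIF value = FOB price + freight + insurance = 91038.99 + 2042.92 + 193.88 = 93275.79
Ad valorem component: 93275.79 × 6.7% = 6249.48
Specific component: 8810 × 3.76 = 33125.60
Import duty = 6249.48 + 33125.60 = 39375.08
Buyer bears: freight 2042.92 + insurance 193.88 + destination terminal 1217.06 + brokerage 254.40 + duty 39375.08 = 43083.34
Landed cost = invoice 91038.99 + 43083.34 = 134122.33

Total landed cost: SGD 134122.33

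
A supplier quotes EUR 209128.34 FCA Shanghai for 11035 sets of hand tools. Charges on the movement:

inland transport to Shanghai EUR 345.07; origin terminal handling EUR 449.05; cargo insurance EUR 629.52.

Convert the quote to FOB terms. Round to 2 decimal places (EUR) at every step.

FOB price: EUR 209577.39

Not relevant to the conversion: inland to port — on the seller under both FCA and FOB; already in the FCA price and stays in the FOB price. insurance — on the buyer under both terms; not part of either seller's price.
From FCA to FOB, the seller additionally bears: origin terminal.
FOB price = 209128.34 + 449.05 = 209577.39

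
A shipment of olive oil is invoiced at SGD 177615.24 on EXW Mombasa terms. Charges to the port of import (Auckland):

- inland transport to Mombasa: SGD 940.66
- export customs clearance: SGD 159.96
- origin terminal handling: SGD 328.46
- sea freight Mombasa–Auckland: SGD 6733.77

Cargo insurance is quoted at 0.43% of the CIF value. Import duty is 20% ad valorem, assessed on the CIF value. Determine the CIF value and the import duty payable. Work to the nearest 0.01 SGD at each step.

Let C be the CIF value. C = EXW price + pre-shipment costs + freight + 0.43% × C
C − 0.43% × C = 177615.24 + 940.66 + 159.96 + 328.46 + 6733.77
0.9957 × C = 185778.09
C = 185778.09 / 0.9957 = 186580.39
Insurance premium = 0.43% × 186580.39 = 802.30
Import duty = 186580.39 × 20% = 37316.08

CIF value: SGD 186580.39; import duty: SGD 37316.08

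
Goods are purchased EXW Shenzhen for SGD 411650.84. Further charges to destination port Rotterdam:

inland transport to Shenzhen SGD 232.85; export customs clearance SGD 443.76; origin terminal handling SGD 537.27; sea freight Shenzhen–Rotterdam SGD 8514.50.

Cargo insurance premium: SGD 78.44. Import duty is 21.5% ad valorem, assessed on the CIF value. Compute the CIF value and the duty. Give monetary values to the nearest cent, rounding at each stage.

CIF value: SGD 421457.66; import duty: SGD 90613.40

CIF = EXW price + pre-shipment costs + freight + insurance
CIF = 411650.84 + 232.85 + 443.76 + 537.27 + 8514.50 + 78.44 = 421457.66
Import duty = 421457.66 × 21.5% = 90613.40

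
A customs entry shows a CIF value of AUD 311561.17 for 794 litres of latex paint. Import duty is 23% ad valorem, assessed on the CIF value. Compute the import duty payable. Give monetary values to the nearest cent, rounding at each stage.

Import duty: AUD 71659.07

Import duty = 311561.17 × 23% = 71659.07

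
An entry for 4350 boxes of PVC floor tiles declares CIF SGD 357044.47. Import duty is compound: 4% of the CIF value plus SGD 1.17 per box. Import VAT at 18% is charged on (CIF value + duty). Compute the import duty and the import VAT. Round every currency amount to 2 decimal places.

Import duty: SGD 19371.28; import VAT: SGD 67754.84

Ad valorem component: 357044.47 × 4% = 14281.78
Specific component: 4350 × 1.17 = 5089.50
Import duty = 14281.78 + 5089.50 = 19371.28
VAT base = CIF + duty = 357044.47 + 19371.28 = 376415.75
Import VAT = 376415.75 × 18% = 67754.84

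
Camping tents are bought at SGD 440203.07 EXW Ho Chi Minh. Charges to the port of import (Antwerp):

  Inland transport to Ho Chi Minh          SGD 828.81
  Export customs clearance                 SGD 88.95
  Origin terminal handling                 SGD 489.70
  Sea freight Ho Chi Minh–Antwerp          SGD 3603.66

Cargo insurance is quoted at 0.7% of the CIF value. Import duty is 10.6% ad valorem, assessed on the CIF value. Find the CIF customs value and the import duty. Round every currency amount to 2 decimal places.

Let C be the CIF value. C = EXW price + pre-shipment costs + freight + 0.7% × C
C − 0.7% × C = 440203.07 + 828.81 + 88.95 + 489.70 + 3603.66
0.993 × C = 445214.19
C = 445214.19 / 0.993 = 448352.66
Insurance premium = 0.7% × 448352.66 = 3138.47
Import duty = 448352.66 × 10.6% = 47525.38

CIF value: SGD 448352.66; import duty: SGD 47525.38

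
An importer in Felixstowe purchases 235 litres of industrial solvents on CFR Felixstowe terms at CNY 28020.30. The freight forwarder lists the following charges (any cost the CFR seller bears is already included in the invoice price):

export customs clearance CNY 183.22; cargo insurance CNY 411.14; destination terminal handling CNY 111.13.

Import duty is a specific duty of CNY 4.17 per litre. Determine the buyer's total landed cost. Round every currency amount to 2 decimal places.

CFR: the seller pays costs through ocean freight to the destination port, but not insurance.
Already in the invoice (seller's account under CFR): export clearance — exclude.
CIF value = CFR price + insurance = 28020.30 + 411.14 = 28431.44
Import duty = 235 × 4.17 = 979.95
Buyer bears: insurance 411.14 + destination terminal 111.13 + duty 979.95 = 1502.22
Landed cost = invoice 28020.30 + 1502.22 = 29522.52

Total landed cost: CNY 29522.52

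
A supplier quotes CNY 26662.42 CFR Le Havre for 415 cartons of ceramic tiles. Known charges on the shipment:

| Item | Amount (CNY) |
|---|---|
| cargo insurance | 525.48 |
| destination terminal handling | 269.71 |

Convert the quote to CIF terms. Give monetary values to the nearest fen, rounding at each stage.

Not relevant to the conversion: destination terminal — on the buyer under both terms; not part of either seller's price.
From CFR to CIF, the seller additionally bears: insurance.
CIF price = 26662.42 + 525.48 = 27187.90

CIF price: CNY 27187.90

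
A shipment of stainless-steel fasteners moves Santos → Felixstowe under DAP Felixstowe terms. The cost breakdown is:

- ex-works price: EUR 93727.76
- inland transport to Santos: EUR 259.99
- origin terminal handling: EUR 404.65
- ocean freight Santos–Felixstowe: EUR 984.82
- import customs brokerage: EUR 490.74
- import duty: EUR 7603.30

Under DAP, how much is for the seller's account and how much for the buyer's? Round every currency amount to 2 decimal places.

DAP: the seller bears all costs to the named destination except import duty and clearance.
Seller's account: goods 93727.76 + inland to port 259.99 + origin terminal 404.65 + freight 984.82 = 95377.22
Buyer's account: brokerage 490.74 + duty 7603.30 = 8094.04

Seller: EUR 95377.22; buyer: EUR 8094.04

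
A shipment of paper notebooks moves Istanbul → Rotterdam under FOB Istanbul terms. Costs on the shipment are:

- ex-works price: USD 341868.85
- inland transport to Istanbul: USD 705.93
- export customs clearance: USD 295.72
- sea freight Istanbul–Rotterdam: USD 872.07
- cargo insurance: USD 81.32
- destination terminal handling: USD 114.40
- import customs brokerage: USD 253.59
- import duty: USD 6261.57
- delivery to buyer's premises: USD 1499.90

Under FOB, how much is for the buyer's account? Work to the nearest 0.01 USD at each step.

FOB: the seller bears costs until goods are on board at the origin port; the buyer bears freight, insurance and all costs thereafter.
Seller's account: goods 341868.85 + inland to port 705.93 + export clearance 295.72 = 342870.50
Buyer's account: freight 872.07 + insurance 81.32 + destination terminal 114.40 + brokerage 253.59 + duty 6261.57 + delivery 1499.90 = 9082.85

Buyer's account: USD 9082.85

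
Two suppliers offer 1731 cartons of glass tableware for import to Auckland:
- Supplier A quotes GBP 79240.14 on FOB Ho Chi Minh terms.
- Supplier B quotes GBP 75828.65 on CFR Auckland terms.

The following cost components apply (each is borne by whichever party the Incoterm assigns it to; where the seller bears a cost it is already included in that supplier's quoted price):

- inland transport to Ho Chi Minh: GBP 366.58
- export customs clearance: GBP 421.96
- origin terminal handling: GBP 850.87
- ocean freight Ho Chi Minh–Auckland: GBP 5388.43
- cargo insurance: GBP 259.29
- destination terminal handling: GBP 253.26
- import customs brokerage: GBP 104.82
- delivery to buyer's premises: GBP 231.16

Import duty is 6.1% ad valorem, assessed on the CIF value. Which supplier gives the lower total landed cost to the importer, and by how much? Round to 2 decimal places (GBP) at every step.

Supplier B is cheaper by GBP 9336.72

Supplier A (FOB):
CIF value = FOB price + freight + insurance = 79240.14 + 5388.43 + 259.29 = 84887.86
Import duty = 84887.86 × 6.1% = 5178.16
Buyer bears (A): 5388.43 + 259.29 + 253.26 + 104.82 + 231.16 = 6236.96
Landed cost (A) = invoice 79240.14 + 6236.96 + duty 5178.16 = 90655.26
Supplier B (CFR):
CIF value = CFR price + insurance = 75828.65 + 259.29 = 76087.94
Import duty = 76087.94 × 6.1% = 4641.36
Buyer bears (B): 259.29 + 253.26 + 104.82 + 231.16 = 848.53
Landed cost (B) = invoice 75828.65 + 848.53 + duty 4641.36 = 81318.54
Difference = |90655.26 − 81318.54| = 9336.72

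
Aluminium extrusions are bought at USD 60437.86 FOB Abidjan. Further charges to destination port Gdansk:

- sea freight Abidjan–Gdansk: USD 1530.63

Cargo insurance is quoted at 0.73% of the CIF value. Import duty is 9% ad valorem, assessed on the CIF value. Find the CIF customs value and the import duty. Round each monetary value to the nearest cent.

CIF value: USD 62424.19; import duty: USD 5618.18

Let C be the CIF value. C = FOB price + freight + 0.73% × C
C − 0.73% × C = 60437.86 + 1530.63
0.9927 × C = 61968.49
C = 61968.49 / 0.9927 = 62424.19
Insurance premium = 0.73% × 62424.19 = 455.70
Import duty = 62424.19 × 9% = 5618.18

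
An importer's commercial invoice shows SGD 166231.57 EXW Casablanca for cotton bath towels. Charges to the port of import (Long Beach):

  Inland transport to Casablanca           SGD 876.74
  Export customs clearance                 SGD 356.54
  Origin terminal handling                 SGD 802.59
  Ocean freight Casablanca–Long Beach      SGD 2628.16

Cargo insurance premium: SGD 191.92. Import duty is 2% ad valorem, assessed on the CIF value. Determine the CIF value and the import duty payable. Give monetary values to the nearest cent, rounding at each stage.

CIF = EXW price + pre-shipment costs + freight + insurance
CIF = 166231.57 + 876.74 + 356.54 + 802.59 + 2628.16 + 191.92 = 171087.52
Import duty = 171087.52 × 2% = 3421.75

CIF value: SGD 171087.52; import duty: SGD 3421.75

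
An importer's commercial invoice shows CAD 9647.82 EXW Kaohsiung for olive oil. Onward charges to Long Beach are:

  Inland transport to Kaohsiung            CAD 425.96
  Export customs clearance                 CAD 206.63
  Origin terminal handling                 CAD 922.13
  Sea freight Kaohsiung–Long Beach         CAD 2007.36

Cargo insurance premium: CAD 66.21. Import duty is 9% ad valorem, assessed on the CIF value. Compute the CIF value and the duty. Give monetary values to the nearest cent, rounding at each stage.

CIF value: CAD 13276.11; import duty: CAD 1194.85

CIF = EXW price + pre-shipment costs + freight + insurance
CIF = 9647.82 + 425.96 + 206.63 + 922.13 + 2007.36 + 66.21 = 13276.11
Import duty = 13276.11 × 9% = 1194.85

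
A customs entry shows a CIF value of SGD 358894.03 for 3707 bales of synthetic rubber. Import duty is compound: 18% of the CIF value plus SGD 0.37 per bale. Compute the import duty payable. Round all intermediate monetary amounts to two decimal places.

Ad valorem component: 358894.03 × 18% = 64600.93
Specific component: 3707 × 0.37 = 1371.59
Import duty = 64600.93 + 1371.59 = 65972.52

Import duty: SGD 65972.52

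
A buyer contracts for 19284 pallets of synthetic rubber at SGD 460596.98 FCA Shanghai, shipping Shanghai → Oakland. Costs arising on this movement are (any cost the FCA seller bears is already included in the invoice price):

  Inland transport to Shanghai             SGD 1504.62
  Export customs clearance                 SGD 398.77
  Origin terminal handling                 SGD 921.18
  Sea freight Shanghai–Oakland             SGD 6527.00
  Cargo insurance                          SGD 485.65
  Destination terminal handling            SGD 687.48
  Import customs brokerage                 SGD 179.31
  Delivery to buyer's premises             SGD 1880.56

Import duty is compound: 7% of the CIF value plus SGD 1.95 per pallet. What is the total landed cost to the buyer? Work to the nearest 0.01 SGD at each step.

Total landed cost: SGD 541679.12

FCA: the seller delivers export-cleared goods to the carrier; the buyer bears costs from that point.
Already in the invoice (seller's account under FCA): inland to port, export clearance — exclude.
CIF value = FCA price + origin terminal + freight + insurance = 460596.98 + 921.18 + 6527.00 + 485.65 = 468530.81
Ad valorem component: 468530.81 × 7% = 32797.16
Specific component: 19284 × 1.95 = 37603.80
Import duty = 32797.16 + 37603.80 = 70400.96
Buyer bears: origin terminal 921.18 + freight 6527.00 + insurance 485.65 + destination terminal 687.48 + brokerage 179.31 + delivery 1880.56 + duty 70400.96 = 81082.14
Landed cost = invoice 460596.98 + 81082.14 = 541679.12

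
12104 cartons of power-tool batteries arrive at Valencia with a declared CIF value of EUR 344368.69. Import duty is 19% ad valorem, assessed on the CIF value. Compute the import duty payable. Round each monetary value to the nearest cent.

Import duty = 344368.69 × 19% = 65430.05

Import duty: EUR 65430.05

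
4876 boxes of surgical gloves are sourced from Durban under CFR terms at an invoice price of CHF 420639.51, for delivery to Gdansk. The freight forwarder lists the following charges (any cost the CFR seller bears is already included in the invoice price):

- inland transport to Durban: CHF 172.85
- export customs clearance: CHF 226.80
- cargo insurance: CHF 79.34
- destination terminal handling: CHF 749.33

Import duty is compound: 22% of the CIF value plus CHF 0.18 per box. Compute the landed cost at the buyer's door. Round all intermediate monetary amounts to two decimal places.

CFR: the seller pays costs through ocean freight to the destination port, but not insurance.
Already in the invoice (seller's account under CFR): inland to port, export clearance — exclude.
CIF value = CFR price + insurance = 420639.51 + 79.34 = 420718.85
Ad valorem component: 420718.85 × 22% = 92558.15
Specific component: 4876 × 0.18 = 877.68
Import duty = 92558.15 + 877.68 = 93435.83
Buyer bears: insurance 79.34 + destination terminal 749.33 + duty 93435.83 = 94264.50
Landed cost = invoice 420639.51 + 94264.50 = 514904.01

Total landed cost: CHF 514904.01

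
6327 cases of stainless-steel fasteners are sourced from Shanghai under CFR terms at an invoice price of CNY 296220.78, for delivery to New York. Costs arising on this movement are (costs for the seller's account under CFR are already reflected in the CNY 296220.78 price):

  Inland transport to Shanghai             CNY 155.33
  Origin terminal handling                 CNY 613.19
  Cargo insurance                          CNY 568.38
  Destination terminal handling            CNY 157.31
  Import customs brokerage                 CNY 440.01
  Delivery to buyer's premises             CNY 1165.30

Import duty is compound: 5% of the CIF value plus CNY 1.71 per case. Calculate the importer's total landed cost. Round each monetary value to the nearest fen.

Total landed cost: CNY 324210.41

CFR: the seller pays costs through ocean freight to the destination port, but not insurance.
Already in the invoice (seller's account under CFR): inland to port, origin terminal — exclude.
CIF value = CFR price + insurance = 296220.78 + 568.38 = 296789.16
Ad valorem component: 296789.16 × 5% = 14839.46
Specific component: 6327 × 1.71 = 10819.17
Import duty = 14839.46 + 10819.17 = 25658.63
Buyer bears: insurance 568.38 + destination terminal 157.31 + brokerage 440.01 + delivery 1165.30 + duty 25658.63 = 27989.63
Landed cost = invoice 296220.78 + 27989.63 = 324210.41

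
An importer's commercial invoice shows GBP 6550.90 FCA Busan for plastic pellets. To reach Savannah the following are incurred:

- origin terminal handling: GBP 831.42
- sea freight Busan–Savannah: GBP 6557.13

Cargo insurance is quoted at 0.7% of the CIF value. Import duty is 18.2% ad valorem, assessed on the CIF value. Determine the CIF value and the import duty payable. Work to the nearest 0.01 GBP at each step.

Let C be the CIF value. C = FCA price + pre-shipment costs + freight + 0.7% × C
C − 0.7% × C = 6550.90 + 831.42 + 6557.13
0.993 × C = 13939.45
C = 13939.45 / 0.993 = 14037.71
Insurance premium = 0.7% × 14037.71 = 98.26
Import duty = 14037.71 × 18.2% = 2554.86

CIF value: GBP 14037.71; import duty: GBP 2554.86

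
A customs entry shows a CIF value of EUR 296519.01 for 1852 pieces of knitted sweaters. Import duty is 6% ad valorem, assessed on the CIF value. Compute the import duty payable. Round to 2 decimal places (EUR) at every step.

Import duty: EUR 17791.14

Import duty = 296519.01 × 6% = 17791.14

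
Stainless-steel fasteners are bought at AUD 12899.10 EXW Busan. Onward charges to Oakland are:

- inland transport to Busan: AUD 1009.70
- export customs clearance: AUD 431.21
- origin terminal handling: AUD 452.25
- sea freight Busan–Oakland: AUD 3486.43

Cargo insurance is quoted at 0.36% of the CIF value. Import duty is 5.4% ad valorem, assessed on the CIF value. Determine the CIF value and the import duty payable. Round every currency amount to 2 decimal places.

Let C be the CIF value. C = EXW price + pre-shipment costs + freight + 0.36% × C
C − 0.36% × C = 12899.10 + 1009.70 + 431.21 + 452.25 + 3486.43
0.9964 × C = 18278.69
C = 18278.69 / 0.9964 = 18344.73
Insurance premium = 0.36% × 18344.73 = 66.04
Import duty = 18344.73 × 5.4% = 990.62

CIF value: AUD 18344.73; import duty: AUD 990.62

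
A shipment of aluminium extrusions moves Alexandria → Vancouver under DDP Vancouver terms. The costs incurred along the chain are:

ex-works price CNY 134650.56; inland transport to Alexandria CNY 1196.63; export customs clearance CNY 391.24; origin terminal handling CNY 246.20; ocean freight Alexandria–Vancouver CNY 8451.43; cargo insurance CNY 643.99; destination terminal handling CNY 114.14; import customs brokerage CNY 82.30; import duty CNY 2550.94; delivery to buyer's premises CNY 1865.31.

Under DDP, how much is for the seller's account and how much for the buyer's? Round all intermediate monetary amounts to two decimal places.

DDP: the seller bears all costs including import duty.
Seller's account: goods 134650.56 + inland to port 1196.63 + export clearance 391.24 + origin terminal 246.20 + freight 8451.43 + insurance 643.99 + destination terminal 114.14 + brokerage 82.30 + duty 2550.94 + delivery 1865.31 = 150192.74
Buyer's account: 0.00

Seller: CNY 150192.74; buyer: CNY 0.00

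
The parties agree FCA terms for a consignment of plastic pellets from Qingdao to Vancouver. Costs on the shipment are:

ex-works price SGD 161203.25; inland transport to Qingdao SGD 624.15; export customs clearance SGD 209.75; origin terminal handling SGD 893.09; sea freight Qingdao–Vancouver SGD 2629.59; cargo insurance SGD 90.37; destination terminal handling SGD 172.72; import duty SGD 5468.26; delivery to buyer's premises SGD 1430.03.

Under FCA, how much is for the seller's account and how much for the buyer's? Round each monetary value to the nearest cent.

FCA: the seller delivers export-cleared goods to the carrier; the buyer bears costs from that point.
Seller's account: goods 161203.25 + inland to port 624.15 + export clearance 209.75 = 162037.15
Buyer's account: origin terminal 893.09 + freight 2629.59 + insurance 90.37 + destination terminal 172.72 + duty 5468.26 + delivery 1430.03 = 10684.06

Seller: SGD 162037.15; buyer: SGD 10684.06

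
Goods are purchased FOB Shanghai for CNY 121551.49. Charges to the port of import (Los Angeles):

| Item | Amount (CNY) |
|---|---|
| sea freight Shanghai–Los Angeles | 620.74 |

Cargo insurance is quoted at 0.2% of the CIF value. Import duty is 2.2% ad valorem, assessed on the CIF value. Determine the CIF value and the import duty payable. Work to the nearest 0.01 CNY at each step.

CIF value: CNY 122417.06; import duty: CNY 2693.18

Let C be the CIF value. C = FOB price + freight + 0.2% × C
C − 0.2% × C = 121551.49 + 620.74
0.998 × C = 122172.23
C = 122172.23 / 0.998 = 122417.06
Insurance premium = 0.2% × 122417.06 = 244.83
Import duty = 122417.06 × 2.2% = 2693.18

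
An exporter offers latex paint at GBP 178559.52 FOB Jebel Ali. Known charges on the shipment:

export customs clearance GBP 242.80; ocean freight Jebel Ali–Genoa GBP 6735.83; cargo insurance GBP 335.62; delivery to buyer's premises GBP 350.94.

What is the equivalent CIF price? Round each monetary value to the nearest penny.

Not relevant to the conversion: export clearance — on the seller under both FOB and CIF; already in the FOB price and stays in the CIF price. delivery — on the buyer under both terms; not part of either seller's price.
From FOB to CIF, the seller additionally bears: freight, insurance.
CIF price = 178559.52 + 6735.83 + 335.62 = 185630.97

CIF price: GBP 185630.97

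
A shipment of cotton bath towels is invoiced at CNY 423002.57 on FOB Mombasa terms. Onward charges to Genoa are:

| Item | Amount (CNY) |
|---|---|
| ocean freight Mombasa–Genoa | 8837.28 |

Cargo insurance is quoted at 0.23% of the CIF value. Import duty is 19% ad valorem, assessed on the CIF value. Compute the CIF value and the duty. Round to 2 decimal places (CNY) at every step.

Let C be the CIF value. C = FOB price + freight + 0.23% × C
C − 0.23% × C = 423002.57 + 8837.28
0.9977 × C = 431839.85
C = 431839.85 / 0.9977 = 432835.37
Insurance premium = 0.23% × 432835.37 = 995.52
Import duty = 432835.37 × 19% = 82238.72

CIF value: CNY 432835.37; import duty: CNY 82238.72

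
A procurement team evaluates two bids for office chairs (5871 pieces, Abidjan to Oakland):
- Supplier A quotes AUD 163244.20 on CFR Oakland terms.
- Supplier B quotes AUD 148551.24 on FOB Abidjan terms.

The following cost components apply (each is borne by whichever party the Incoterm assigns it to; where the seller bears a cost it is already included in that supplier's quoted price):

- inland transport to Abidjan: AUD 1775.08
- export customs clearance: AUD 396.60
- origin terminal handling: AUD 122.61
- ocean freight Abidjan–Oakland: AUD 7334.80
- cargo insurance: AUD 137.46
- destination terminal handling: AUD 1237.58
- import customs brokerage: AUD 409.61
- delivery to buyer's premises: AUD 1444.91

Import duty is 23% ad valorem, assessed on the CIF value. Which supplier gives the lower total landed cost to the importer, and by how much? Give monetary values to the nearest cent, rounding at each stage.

Supplier B is cheaper by AUD 9050.53

Supplier A (CFR):
CIF value = CFR price + insurance = 163244.20 + 137.46 = 163381.66
Import duty = 163381.66 × 23% = 37577.78
Buyer bears (A): 137.46 + 1237.58 + 409.61 + 1444.91 = 3229.56
Landed cost (A) = invoice 163244.20 + 3229.56 + duty 37577.78 = 204051.54
Supplier B (FOB):
CIF value = FOB price + freight + insurance = 148551.24 + 7334.80 + 137.46 = 156023.50
Import duty = 156023.50 × 23% = 35885.41
Buyer bears (B): 7334.80 + 137.46 + 1237.58 + 409.61 + 1444.91 = 10564.36
Landed cost (B) = invoice 148551.24 + 10564.36 + duty 35885.41 = 195001.01
Difference = |204051.54 − 195001.01| = 9050.53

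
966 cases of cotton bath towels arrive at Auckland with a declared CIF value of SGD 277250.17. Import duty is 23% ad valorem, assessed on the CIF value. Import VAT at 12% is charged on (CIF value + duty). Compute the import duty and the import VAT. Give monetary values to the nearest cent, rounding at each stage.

Import duty: SGD 63767.54; import VAT: SGD 40922.13

Import duty = 277250.17 × 23% = 63767.54
VAT base = CIF + duty = 277250.17 + 63767.54 = 341017.71
Import VAT = 341017.71 × 12% = 40922.13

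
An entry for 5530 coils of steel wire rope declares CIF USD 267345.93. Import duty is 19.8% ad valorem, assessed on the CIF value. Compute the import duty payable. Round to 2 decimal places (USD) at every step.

Import duty: USD 52934.49

Import duty = 267345.93 × 19.8% = 52934.49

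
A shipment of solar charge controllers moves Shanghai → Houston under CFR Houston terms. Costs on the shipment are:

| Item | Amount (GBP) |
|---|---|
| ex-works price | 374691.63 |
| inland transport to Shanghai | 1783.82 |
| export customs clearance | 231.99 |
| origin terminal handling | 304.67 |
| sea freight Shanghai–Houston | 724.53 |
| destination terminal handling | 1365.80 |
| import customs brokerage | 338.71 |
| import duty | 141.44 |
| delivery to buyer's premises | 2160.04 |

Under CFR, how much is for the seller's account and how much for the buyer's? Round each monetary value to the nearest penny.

CFR: the seller pays costs through ocean freight to the destination port, but not insurance.
Seller's account: goods 374691.63 + inland to port 1783.82 + export clearance 231.99 + origin terminal 304.67 + freight 724.53 = 377736.64
Buyer's account: destination terminal 1365.80 + brokerage 338.71 + duty 141.44 + delivery 2160.04 = 4005.99

Seller: GBP 377736.64; buyer: GBP 4005.99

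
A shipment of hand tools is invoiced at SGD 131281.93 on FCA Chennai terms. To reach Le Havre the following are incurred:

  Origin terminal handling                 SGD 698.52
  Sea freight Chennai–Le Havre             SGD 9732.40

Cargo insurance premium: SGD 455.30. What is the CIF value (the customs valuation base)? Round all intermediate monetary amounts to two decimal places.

CIF = FCA price + pre-shipment costs + freight + insurance
CIF = 131281.93 + 698.52 + 9732.40 + 455.30 = 142168.15

CIF value: SGD 142168.15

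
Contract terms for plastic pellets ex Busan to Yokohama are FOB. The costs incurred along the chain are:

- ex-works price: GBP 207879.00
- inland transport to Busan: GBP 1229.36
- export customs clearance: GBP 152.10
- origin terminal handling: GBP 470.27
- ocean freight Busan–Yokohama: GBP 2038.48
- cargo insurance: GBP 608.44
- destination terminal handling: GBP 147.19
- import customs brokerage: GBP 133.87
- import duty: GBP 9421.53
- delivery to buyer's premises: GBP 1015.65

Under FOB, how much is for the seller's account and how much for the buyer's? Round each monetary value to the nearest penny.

Seller: GBP 209730.73; buyer: GBP 13365.16

FOB: the seller bears costs until goods are on board at the origin port; the buyer bears freight, insurance and all costs thereafter.
Seller's account: goods 207879.00 + inland to port 1229.36 + export clearance 152.10 + origin terminal 470.27 = 209730.73
Buyer's account: freight 2038.48 + insurance 608.44 + destination terminal 147.19 + brokerage 133.87 + duty 9421.53 + delivery 1015.65 = 13365.16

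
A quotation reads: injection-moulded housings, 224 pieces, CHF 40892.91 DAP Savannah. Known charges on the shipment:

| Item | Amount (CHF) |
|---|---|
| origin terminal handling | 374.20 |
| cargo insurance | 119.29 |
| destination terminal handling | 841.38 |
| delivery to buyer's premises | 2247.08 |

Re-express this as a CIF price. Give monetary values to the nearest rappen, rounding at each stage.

CIF price: CHF 37804.45

Not relevant to the conversion: insurance, origin terminal — on the seller under both DAP and CIF; already in the DAP price and stays in the CIF price.
From DAP to CIF, the seller no longer bears: destination terminal, delivery.
CIF price = 40892.91 − 841.38 − 2247.08 = 37804.45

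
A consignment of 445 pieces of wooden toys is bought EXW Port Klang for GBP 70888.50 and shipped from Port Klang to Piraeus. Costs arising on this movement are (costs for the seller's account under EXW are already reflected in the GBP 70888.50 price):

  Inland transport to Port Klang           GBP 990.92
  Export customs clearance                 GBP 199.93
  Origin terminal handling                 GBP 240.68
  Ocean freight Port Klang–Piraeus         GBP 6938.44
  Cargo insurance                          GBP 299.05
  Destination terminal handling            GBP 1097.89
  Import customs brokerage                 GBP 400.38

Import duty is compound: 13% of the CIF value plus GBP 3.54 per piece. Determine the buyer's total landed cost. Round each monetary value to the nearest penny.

Total landed cost: GBP 92973.57

EXW: the seller makes goods available at their premises; the buyer bears all onward costs.
CIF value = EXW price + inland to port + export clearance + origin terminal + freight + insurance = 70888.50 + 990.92 + 199.93 + 240.68 + 6938.44 + 299.05 = 79557.52
Ad valorem component: 79557.52 × 13% = 10342.48
Specific component: 445 × 3.54 = 1575.30
Import duty = 10342.48 + 1575.30 = 11917.78
Buyer bears: inland to port 990.92 + export clearance 199.93 + origin terminal 240.68 + freight 6938.44 + insurance 299.05 + destination terminal 1097.89 + brokerage 400.38 + duty 11917.78 = 22085.07
Landed cost = invoice 70888.50 + 22085.07 = 92973.57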